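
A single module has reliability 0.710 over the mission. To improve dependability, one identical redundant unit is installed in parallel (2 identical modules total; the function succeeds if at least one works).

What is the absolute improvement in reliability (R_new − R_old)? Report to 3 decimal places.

R_before = 0.710
R_after = 1 − (1 − 0.710)^2 = 0.916
ΔR = 0.916 − 0.710 = 0.206

0.206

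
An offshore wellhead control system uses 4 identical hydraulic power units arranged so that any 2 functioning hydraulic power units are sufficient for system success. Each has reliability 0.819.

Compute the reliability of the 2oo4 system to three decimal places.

0.980

R = Σ_{i=2}^{4} C(4,i) p^i (1−p)^{4−i} with p = 0.819
C(4,2)·0.819^2·0.181^2 = 0.13185
C(4,3)·0.819^3·0.181^1 = 0.39773
C(4,4)·0.819^4·0.181^0 = 0.44992
Sum = 0.980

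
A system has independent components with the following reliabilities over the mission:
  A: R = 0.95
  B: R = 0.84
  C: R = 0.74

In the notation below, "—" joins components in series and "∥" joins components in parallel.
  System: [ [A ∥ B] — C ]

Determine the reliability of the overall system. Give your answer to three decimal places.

0.734

Parallel (A and B): 1 − (1 − 0.95000)(1 − 0.84000) = 0.99200
Series ([0.99200] and C): 0.99200 × 0.74000 = 0.734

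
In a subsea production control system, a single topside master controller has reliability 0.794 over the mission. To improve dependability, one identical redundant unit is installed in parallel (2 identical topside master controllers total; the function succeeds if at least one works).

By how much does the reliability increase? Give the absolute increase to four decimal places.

R_before = 0.794
R_after = 1 − (1 − 0.794)^2 = 0.9576
ΔR = 0.9576 − 0.794 = 0.1636

0.1636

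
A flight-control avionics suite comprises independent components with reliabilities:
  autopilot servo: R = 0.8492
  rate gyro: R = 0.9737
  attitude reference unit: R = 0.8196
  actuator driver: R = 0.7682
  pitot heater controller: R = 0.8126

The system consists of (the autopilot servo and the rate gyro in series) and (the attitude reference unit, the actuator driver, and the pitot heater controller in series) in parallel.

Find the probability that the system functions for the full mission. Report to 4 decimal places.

0.9154

Series (autopilot servo and rate gyro): 0.849200 × 0.973700 = 0.826866
Series (attitude reference unit, actuator driver, and pitot heater controller): 0.819600 × 0.768200 × 0.812600 = 0.511627
Parallel ([0.826866] and [0.511627]): 1 − (1 − 0.826866)(1 − 0.511627) = 0.9154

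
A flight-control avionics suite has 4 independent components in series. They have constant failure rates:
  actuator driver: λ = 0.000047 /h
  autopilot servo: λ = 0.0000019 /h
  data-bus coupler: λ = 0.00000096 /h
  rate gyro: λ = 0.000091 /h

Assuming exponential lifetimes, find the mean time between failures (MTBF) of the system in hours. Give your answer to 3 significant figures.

Series of exponential components: λ_sys = Σ λ_i
λ_sys = 0.000047 + 0.0000019 + 0.00000096 + 0.000091 = 1.4086e-04 /h
MTBF = 1 / λ_sys = 7100 h

7100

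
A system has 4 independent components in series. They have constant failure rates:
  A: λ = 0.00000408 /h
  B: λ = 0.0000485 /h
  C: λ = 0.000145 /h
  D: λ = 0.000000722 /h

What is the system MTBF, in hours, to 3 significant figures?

Series of exponential components: λ_sys = Σ λ_i
λ_sys = 0.00000408 + 0.0000485 + 0.000145 + 0.000000722 = 1.9830e-04 /h
MTBF = 1 / λ_sys = 5040 h

5040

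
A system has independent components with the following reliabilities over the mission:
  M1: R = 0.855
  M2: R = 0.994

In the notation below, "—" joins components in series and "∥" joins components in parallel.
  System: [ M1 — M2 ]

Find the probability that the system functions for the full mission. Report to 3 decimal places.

Series (M1 and M2): 0.85500 × 0.99400 = 0.850

0.850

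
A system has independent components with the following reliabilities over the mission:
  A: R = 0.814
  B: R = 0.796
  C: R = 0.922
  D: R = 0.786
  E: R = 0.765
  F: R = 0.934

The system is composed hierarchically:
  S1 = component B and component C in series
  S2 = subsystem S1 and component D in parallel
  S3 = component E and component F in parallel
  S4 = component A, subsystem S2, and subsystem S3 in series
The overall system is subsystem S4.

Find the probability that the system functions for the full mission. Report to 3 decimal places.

0.756

Series (B and C): 0.79600 × 0.92200 = 0.73391
Parallel ([0.73391] and D): 1 − (1 − 0.73391)(1 − 0.78600) = 0.94306
Parallel (E and F): 1 − (1 − 0.76500)(1 − 0.93400) = 0.98449
Series (A, [0.94306], and [0.98449]): 0.81400 × 0.94306 × 0.98449 = 0.756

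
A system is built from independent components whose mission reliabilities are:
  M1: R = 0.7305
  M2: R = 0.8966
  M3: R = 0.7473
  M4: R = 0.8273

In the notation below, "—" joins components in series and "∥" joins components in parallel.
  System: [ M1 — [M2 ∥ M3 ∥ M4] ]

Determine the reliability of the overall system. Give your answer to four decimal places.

0.7272

Parallel (M2, M3, and M4): 1 − (1 − 0.896600)(1 − 0.747300)(1 − 0.827300) = 0.995487
Series (M1 and [0.995487]): 0.730500 × 0.995487 = 0.7272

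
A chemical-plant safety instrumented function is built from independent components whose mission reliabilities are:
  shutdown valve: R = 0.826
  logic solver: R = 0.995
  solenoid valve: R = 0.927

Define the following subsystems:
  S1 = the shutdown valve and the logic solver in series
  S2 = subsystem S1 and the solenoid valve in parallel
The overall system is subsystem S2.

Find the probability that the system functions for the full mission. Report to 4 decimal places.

Series (shutdown valve and logic solver): 0.826000 × 0.995000 = 0.821870
Parallel ([0.821870] and solenoid valve): 1 − (1 − 0.821870)(1 − 0.927000) = 0.9870

0.9870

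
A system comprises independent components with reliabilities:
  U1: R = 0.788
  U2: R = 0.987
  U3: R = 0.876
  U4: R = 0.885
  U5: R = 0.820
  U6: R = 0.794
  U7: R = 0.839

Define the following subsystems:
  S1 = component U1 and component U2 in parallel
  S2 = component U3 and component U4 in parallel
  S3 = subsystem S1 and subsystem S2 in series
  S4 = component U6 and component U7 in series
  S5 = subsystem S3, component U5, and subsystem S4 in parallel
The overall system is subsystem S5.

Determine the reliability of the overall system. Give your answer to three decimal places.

0.999

Parallel (U1 and U2): 1 − (1 − 0.78800)(1 − 0.98700) = 0.99724
Parallel (U3 and U4): 1 − (1 − 0.87600)(1 − 0.88500) = 0.98574
Series ([0.99724] and [0.98574]): 0.99724 × 0.98574 = 0.98302
Series (U6 and U7): 0.79400 × 0.83900 = 0.66617
Parallel ([0.98302], U5, and [0.66617]): 1 − (1 − 0.98302)(1 − 0.82000)(1 − 0.66617) = 0.999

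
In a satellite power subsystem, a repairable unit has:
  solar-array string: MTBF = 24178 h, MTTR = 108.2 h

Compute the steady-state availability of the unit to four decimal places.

0.9955

A(solar-array string) = MTBF/(MTBF+MTTR) = 24178/(24178+108.2) = 0.9955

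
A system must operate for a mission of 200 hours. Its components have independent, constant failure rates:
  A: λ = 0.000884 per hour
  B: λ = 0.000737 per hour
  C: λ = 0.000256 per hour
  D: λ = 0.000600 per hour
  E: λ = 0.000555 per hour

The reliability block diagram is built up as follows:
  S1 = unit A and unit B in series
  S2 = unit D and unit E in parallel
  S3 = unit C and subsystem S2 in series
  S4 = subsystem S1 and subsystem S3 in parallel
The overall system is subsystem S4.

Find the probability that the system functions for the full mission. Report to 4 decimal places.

R(A) = exp(−0.000884 × 200) = 0.837947
R(B) = exp(−0.000737 × 200) = 0.862949
R(C) = exp(−0.000256 × 200) = 0.950089
R(D) = exp(−0.000600 × 200) = 0.886920
R(E) = exp(−0.000555 × 200) = 0.894939
Series (A and B): 0.837947 × 0.862949 = 0.723106
Parallel (D and E): 1 − (1 − 0.886920)(1 − 0.894939) = 0.988120
Series (C and [0.988120]): 0.950089 × 0.988120 = 0.938802
Parallel ([0.723106] and [0.938802]): 1 − (1 − 0.723106)(1 − 0.938802) = 0.9831

0.9831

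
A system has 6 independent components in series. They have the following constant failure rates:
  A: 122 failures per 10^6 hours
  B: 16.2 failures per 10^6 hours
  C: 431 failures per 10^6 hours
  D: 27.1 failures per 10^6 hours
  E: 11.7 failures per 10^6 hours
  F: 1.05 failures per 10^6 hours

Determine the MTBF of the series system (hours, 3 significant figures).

Series of exponential components: λ_sys = Σ λ_i
λ_sys = 0.000122 + 0.0000162 + 0.000431 + 0.0000271 + 0.0000117 + 0.00000105 = 6.0905e-04 /h
MTBF = 1 / λ_sys = 1640 h

1640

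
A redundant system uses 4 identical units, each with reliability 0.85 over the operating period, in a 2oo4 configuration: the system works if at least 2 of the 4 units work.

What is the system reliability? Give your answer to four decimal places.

0.9880

R = Σ_{i=2}^{4} C(4,i) p^i (1−p)^{4−i} with p = 0.85
C(4,2)·0.85^2·0.15^2 = 0.097538
C(4,3)·0.85^3·0.15^1 = 0.368475
C(4,4)·0.85^4·0.15^0 = 0.522006
Sum = 0.9880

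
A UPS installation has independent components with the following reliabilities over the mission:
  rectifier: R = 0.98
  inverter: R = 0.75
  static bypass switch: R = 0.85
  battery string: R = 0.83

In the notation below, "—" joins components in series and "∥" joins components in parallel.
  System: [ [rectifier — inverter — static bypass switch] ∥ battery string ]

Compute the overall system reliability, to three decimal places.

Series (rectifier, inverter, and static bypass switch): 0.98000 × 0.75000 × 0.85000 = 0.62475
Parallel ([0.62475] and battery string): 1 − (1 − 0.62475)(1 − 0.83000) = 0.936

0.936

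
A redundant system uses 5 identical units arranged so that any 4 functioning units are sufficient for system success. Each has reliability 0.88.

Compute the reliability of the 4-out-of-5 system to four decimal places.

R = Σ_{i=4}^{5} C(5,i) p^i (1−p)^{5−i} with p = 0.88
C(5,4)·0.88^4·0.12^1 = 0.359817
C(5,5)·0.88^5·0.12^0 = 0.527732
Sum = 0.8875

0.8875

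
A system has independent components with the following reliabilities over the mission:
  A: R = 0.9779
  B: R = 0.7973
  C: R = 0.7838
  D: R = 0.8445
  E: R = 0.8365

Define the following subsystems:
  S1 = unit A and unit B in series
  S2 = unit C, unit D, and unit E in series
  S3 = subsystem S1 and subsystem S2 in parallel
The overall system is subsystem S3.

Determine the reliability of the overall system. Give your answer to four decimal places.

Series (A and B): 0.977900 × 0.797300 = 0.779680
Series (C, D, and E): 0.783800 × 0.844500 × 0.836500 = 0.553695
Parallel ([0.779680] and [0.553695]): 1 − (1 − 0.779680)(1 − 0.553695) = 0.9017

0.9017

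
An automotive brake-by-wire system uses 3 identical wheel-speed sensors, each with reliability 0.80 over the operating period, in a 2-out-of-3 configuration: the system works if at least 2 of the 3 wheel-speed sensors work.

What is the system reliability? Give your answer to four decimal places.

R = Σ_{i=2}^{3} C(3,i) p^i (1−p)^{3−i} with p = 0.80
C(3,2)·0.80^2·0.20^1 = 0.384000
C(3,3)·0.80^3·0.20^0 = 0.512000
Sum = 0.8960

0.8960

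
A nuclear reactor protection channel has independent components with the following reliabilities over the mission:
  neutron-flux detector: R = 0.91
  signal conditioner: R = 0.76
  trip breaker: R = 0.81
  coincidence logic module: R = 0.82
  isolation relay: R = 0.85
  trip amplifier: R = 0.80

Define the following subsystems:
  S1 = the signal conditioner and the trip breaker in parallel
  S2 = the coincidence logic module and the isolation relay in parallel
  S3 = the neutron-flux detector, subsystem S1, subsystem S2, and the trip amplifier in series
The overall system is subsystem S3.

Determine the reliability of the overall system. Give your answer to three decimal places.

Parallel (signal conditioner and trip breaker): 1 − (1 − 0.76000)(1 − 0.81000) = 0.95440
Parallel (coincidence logic module and isolation relay): 1 − (1 − 0.82000)(1 − 0.85000) = 0.97300
Series (neutron-flux detector, [0.95440], [0.97300], and trip amplifier): 0.91000 × 0.95440 × 0.97300 × 0.80000 = 0.676

0.676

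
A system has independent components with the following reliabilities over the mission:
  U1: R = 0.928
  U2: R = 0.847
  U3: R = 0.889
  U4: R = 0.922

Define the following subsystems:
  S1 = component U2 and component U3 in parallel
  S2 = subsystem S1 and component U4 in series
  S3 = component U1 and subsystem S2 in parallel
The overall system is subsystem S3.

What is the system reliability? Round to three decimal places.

Parallel (U2 and U3): 1 − (1 − 0.84700)(1 − 0.88900) = 0.98302
Series ([0.98302] and U4): 0.98302 × 0.92200 = 0.90634
Parallel (U1 and [0.90634]): 1 − (1 − 0.92800)(1 − 0.90634) = 0.993

0.993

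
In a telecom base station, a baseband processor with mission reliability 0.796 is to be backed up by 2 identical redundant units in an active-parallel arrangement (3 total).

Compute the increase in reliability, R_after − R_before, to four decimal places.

0.1955

R_before = 0.796
R_after = 1 − (1 − 0.796)^3 = 0.9915
ΔR = 0.9915 − 0.796 = 0.1955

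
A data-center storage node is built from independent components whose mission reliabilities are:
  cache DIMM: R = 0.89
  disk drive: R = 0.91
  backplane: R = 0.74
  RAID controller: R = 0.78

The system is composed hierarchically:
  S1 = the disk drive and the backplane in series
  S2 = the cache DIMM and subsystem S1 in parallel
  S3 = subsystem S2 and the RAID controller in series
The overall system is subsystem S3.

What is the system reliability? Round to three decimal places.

Series (disk drive and backplane): 0.91000 × 0.74000 = 0.67340
Parallel (cache DIMM and [0.67340]): 1 − (1 − 0.89000)(1 − 0.67340) = 0.96407
Series ([0.96407] and RAID controller): 0.96407 × 0.78000 = 0.752

0.752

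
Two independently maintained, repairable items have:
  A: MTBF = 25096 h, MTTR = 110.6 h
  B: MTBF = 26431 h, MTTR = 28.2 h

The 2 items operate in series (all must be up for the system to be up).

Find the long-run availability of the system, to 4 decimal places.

0.9946

A(A) = MTBF/(MTBF+MTTR) = 25096/(25096+110.6) = 0.995612
A(B) = MTBF/(MTBF+MTTR) = 26431/(26431+28.2) = 0.998934
Series availability: 0.995612 × 0.998934 = 0.9946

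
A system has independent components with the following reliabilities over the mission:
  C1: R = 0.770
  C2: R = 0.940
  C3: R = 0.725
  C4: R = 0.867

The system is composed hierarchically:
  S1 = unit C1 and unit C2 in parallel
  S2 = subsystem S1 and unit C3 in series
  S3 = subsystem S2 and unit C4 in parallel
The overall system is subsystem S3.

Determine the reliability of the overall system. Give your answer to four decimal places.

0.9621

Parallel (C1 and C2): 1 − (1 − 0.770000)(1 − 0.940000) = 0.986200
Series ([0.986200] and C3): 0.986200 × 0.725000 = 0.714995
Parallel ([0.714995] and C4): 1 − (1 − 0.714995)(1 − 0.867000) = 0.9621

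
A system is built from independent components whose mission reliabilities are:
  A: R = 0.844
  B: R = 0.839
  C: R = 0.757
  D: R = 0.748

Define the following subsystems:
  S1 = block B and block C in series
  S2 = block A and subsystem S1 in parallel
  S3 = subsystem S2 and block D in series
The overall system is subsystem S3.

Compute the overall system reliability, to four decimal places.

Series (B and C): 0.839000 × 0.757000 = 0.635123
Parallel (A and [0.635123]): 1 − (1 − 0.844000)(1 − 0.635123) = 0.943079
Series ([0.943079] and D): 0.943079 × 0.748000 = 0.7054

0.7054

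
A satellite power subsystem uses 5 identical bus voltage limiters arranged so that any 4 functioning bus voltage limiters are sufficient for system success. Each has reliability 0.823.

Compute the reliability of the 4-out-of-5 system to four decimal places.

R = Σ_{i=4}^{5} C(5,i) p^i (1−p)^{5−i} with p = 0.823
C(5,4)·0.823^4·0.177^1 = 0.406015
C(5,5)·0.823^5·0.177^0 = 0.377571
Sum = 0.7836

0.7836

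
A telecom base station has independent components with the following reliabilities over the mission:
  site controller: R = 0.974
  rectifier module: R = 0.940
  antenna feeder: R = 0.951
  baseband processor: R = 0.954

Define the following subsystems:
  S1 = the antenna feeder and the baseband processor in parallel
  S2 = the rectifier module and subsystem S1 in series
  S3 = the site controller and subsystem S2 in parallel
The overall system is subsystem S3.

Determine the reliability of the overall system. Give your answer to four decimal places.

Parallel (antenna feeder and baseband processor): 1 − (1 − 0.951000)(1 − 0.954000) = 0.997746
Series (rectifier module and [0.997746]): 0.940000 × 0.997746 = 0.937881
Parallel (site controller and [0.937881]): 1 − (1 − 0.974000)(1 − 0.937881) = 0.9984

0.9984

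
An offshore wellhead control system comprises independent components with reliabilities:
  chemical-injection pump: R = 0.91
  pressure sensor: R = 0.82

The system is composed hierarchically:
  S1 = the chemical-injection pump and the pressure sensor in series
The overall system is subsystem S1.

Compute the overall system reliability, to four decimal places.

0.7462

Series (chemical-injection pump and pressure sensor): 0.910000 × 0.820000 = 0.7462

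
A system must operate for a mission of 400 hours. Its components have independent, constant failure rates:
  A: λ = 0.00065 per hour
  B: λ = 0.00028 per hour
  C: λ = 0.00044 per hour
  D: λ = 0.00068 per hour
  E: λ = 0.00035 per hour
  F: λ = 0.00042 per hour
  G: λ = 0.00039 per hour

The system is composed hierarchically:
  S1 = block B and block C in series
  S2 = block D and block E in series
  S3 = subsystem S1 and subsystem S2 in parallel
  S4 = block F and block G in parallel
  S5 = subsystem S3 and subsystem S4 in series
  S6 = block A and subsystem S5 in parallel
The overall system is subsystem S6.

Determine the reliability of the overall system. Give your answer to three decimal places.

R(A) = exp(−0.00065 × 400) = 0.77105
R(B) = exp(−0.00028 × 400) = 0.89404
R(C) = exp(−0.00044 × 400) = 0.83862
R(D) = exp(−0.00068 × 400) = 0.76185
R(E) = exp(−0.00035 × 400) = 0.86936
R(F) = exp(−0.00042 × 400) = 0.84535
R(G) = exp(−0.00039 × 400) = 0.85556
Series (B and C): 0.89404 × 0.83862 = 0.74976
Series (D and E): 0.76185 × 0.86936 = 0.66232
Parallel ([0.74976] and [0.66232]): 1 − (1 − 0.74976)(1 − 0.66232) = 0.91550
Parallel (F and G): 1 − (1 − 0.84535)(1 − 0.85556) = 0.97766
Series ([0.91550] and [0.97766]): 0.91550 × 0.97766 = 0.89505
Parallel (A and [0.89505]): 1 − (1 − 0.77105)(1 − 0.89505) = 0.976

0.976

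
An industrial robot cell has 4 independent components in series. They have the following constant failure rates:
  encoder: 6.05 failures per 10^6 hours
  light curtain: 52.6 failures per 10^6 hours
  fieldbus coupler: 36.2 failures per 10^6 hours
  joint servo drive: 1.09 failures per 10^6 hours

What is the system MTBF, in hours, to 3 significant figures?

Series of exponential components: λ_sys = Σ λ_i
λ_sys = 0.00000605 + 0.0000526 + 0.0000362 + 0.00000109 = 9.5940e-05 /h
MTBF = 1 / λ_sys = 10400 h

10400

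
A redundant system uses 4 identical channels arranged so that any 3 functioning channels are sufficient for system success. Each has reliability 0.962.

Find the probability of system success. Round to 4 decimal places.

R = Σ_{i=3}^{4} C(4,i) p^i (1−p)^{4−i} with p = 0.962
C(4,3)·0.962^3·0.038^1 = 0.135322
C(4,4)·0.962^4·0.038^0 = 0.856447
Sum = 0.9918

0.9918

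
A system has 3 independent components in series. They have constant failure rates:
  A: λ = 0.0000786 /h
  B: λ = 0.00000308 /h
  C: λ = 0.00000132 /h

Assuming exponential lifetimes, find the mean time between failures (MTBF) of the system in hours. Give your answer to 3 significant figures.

Series of exponential components: λ_sys = Σ λ_i
λ_sys = 0.0000786 + 0.00000308 + 0.00000132 = 8.3000e-05 /h
MTBF = 1 / λ_sys = 12000 h

12000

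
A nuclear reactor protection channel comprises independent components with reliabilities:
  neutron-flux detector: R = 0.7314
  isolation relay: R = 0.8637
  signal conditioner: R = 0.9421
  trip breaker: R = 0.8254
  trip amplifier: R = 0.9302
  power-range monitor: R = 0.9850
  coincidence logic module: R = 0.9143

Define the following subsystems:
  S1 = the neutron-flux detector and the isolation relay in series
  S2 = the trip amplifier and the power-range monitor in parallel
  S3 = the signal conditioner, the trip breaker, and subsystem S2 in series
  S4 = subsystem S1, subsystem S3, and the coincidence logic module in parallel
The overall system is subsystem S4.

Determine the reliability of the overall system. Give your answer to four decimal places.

0.9930

Series (neutron-flux detector and isolation relay): 0.731400 × 0.863700 = 0.631710
Parallel (trip amplifier and power-range monitor): 1 − (1 − 0.930200)(1 − 0.985000) = 0.998953
Series (signal conditioner, trip breaker, and [0.998953]): 0.942100 × 0.825400 × 0.998953 = 0.776795
Parallel ([0.631710], [0.776795], and coincidence logic module): 1 − (1 − 0.631710)(1 − 0.776795)(1 − 0.914300) = 0.9930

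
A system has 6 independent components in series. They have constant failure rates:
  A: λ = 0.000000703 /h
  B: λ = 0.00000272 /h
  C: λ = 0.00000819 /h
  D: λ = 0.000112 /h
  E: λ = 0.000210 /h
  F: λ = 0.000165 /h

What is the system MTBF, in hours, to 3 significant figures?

2010

Series of exponential components: λ_sys = Σ λ_i
λ_sys = 0.000000703 + 0.00000272 + 0.00000819 + 0.000112 + 0.000210 + 0.000165 = 4.9861e-04 /h
MTBF = 1 / λ_sys = 2010 h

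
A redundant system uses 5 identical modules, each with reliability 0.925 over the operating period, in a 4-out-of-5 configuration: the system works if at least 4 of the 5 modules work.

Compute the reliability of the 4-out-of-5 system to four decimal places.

0.9517

R = Σ_{i=4}^{5} C(5,i) p^i (1−p)^{5−i} with p = 0.925
C(5,4)·0.925^4·0.075^1 = 0.274535
C(5,5)·0.925^5·0.075^0 = 0.677187
Sum = 0.9517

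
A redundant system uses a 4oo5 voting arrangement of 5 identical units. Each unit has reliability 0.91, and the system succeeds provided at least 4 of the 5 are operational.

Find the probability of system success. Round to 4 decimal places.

0.9326

R = Σ_{i=4}^{5} C(5,i) p^i (1−p)^{5−i} with p = 0.91
C(5,4)·0.91^4·0.09^1 = 0.308587
C(5,5)·0.91^5·0.09^0 = 0.624032
Sum = 0.9326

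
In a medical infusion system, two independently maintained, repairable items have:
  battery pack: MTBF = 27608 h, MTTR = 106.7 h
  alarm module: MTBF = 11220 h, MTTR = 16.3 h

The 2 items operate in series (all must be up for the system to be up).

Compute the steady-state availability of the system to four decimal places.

0.9947

A(battery pack) = MTBF/(MTBF+MTTR) = 27608/(27608+106.7) = 0.996150
A(alarm module) = MTBF/(MTBF+MTTR) = 11220/(11220+16.3) = 0.998549
Series availability: 0.996150 × 0.998549 = 0.9947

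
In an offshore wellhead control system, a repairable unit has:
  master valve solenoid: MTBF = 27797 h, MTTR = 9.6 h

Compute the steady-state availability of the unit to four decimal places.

A(master valve solenoid) = MTBF/(MTBF+MTTR) = 27797/(27797+9.6) = 0.9997

0.9997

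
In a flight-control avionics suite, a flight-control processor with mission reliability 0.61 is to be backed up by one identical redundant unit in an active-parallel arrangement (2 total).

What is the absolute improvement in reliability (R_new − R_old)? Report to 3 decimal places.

R_before = 0.61
R_after = 1 − (1 − 0.61)^2 = 0.848
ΔR = 0.848 − 0.61 = 0.238

0.238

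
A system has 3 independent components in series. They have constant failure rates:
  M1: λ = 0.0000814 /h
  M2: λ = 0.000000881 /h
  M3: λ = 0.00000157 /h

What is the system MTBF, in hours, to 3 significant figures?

11900

Series of exponential components: λ_sys = Σ λ_i
λ_sys = 0.0000814 + 0.000000881 + 0.00000157 = 8.3851e-05 /h
MTBF = 1 / λ_sys = 11900 h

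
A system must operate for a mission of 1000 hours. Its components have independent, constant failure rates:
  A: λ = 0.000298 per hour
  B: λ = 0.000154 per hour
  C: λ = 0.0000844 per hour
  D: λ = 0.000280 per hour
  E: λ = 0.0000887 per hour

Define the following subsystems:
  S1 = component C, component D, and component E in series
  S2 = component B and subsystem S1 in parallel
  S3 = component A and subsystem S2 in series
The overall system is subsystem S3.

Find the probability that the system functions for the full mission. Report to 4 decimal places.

0.7037

R(A) = exp(−0.000298 × 1000) = 0.742301
R(B) = exp(−0.000154 × 1000) = 0.857272
R(C) = exp(−0.0000844 × 1000) = 0.919064
R(D) = exp(−0.000280 × 1000) = 0.755784
R(E) = exp(−0.0000887 × 1000) = 0.915120
Series (C, D, and E): 0.919064 × 0.755784 × 0.915120 = 0.635655
Parallel (B and [0.635655]): 1 − (1 − 0.857272)(1 − 0.635655) = 0.947998
Series (A and [0.947998]): 0.742301 × 0.947998 = 0.7037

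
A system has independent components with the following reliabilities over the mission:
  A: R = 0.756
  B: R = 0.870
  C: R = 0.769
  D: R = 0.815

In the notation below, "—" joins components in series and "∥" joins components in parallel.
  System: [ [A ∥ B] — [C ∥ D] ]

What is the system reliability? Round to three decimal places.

0.927

Parallel (A and B): 1 − (1 − 0.75600)(1 − 0.87000) = 0.96828
Parallel (C and D): 1 − (1 − 0.76900)(1 − 0.81500) = 0.95727
Series ([0.96828] and [0.95727]): 0.96828 × 0.95727 = 0.927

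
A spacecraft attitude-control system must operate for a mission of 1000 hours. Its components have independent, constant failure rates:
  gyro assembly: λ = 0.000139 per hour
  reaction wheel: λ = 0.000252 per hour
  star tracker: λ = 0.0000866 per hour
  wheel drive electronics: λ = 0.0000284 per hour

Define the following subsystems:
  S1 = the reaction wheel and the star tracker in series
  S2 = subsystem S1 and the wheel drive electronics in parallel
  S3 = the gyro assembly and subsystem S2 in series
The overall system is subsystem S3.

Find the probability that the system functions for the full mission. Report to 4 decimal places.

0.8632

R(gyro assembly) = exp(−0.000139 × 1000) = 0.870228
R(reaction wheel) = exp(−0.000252 × 1000) = 0.777245
R(star tracker) = exp(−0.0000866 × 1000) = 0.917044
R(wheel drive electronics) = exp(−0.0000284 × 1000) = 0.971999
Series (reaction wheel and star tracker): 0.777245 × 0.917044 = 0.712768
Parallel ([0.712768] and wheel drive electronics): 1 − (1 − 0.712768)(1 − 0.971999) = 0.991957
Series (gyro assembly and [0.991957]): 0.870228 × 0.991957 = 0.8632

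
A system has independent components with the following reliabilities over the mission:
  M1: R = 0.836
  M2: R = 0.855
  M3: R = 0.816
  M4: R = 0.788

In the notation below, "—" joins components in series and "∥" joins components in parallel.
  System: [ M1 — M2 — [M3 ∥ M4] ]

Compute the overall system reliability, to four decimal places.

0.6869

Parallel (M3 and M4): 1 − (1 − 0.816000)(1 − 0.788000) = 0.960992
Series (M1, M2, and [0.960992]): 0.836000 × 0.855000 × 0.960992 = 0.6869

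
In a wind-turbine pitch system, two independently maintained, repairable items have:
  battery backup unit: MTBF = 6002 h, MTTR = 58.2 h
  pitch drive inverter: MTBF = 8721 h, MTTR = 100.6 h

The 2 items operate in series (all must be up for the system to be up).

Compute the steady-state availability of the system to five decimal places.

A(battery backup unit) = MTBF/(MTBF+MTTR) = 6002/(6002+58.2) = 0.990396
A(pitch drive inverter) = MTBF/(MTBF+MTTR) = 8721/(8721+100.6) = 0.988596
Series availability: 0.990396 × 0.988596 = 0.97910

0.97910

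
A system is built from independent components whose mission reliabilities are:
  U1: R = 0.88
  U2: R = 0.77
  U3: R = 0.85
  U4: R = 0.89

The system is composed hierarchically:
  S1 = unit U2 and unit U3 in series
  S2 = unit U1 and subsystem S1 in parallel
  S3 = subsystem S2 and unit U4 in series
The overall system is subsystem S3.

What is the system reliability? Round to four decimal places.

Series (U2 and U3): 0.770000 × 0.850000 = 0.654500
Parallel (U1 and [0.654500]): 1 − (1 − 0.880000)(1 − 0.654500) = 0.958540
Series ([0.958540] and U4): 0.958540 × 0.890000 = 0.8531

0.8531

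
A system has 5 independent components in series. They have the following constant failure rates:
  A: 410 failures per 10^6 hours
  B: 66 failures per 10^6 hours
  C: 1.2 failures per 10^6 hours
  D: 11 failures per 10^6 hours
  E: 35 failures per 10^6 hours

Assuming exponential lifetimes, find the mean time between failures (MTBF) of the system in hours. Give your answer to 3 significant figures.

Series of exponential components: λ_sys = Σ λ_i
λ_sys = 0.00041 + 0.000066 + 0.0000012 + 0.000011 + 0.000035 = 5.2320e-04 /h
MTBF = 1 / λ_sys = 1910 h

1910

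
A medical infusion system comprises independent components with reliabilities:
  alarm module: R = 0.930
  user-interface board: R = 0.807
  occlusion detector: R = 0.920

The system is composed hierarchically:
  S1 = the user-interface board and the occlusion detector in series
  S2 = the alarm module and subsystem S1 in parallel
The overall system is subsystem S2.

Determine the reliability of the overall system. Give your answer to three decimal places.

0.982

Series (user-interface board and occlusion detector): 0.80700 × 0.92000 = 0.74244
Parallel (alarm module and [0.74244]): 1 − (1 − 0.93000)(1 − 0.74244) = 0.982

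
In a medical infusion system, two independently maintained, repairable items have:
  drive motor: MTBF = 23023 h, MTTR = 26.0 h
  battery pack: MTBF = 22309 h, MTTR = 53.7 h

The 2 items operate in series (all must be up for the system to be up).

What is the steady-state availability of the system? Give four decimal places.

A(drive motor) = MTBF/(MTBF+MTTR) = 23023/(23023+26.0) = 0.998872
A(battery pack) = MTBF/(MTBF+MTTR) = 22309/(22309+53.7) = 0.997599
Series availability: 0.998872 × 0.997599 = 0.9965

0.9965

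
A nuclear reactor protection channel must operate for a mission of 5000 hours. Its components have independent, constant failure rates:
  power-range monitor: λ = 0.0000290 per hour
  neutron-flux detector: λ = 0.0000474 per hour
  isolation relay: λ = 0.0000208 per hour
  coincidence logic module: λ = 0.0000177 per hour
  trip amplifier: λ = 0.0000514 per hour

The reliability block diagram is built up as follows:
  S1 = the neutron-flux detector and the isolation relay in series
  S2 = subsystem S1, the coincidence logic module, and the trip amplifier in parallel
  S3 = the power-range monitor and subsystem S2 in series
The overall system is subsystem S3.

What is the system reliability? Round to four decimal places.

R(power-range monitor) = exp(−0.0000290 × 5000) = 0.865022
R(neutron-flux detector) = exp(−0.0000474 × 5000) = 0.788991
R(isolation relay) = exp(−0.0000208 × 5000) = 0.901225
R(coincidence logic module) = exp(−0.0000177 × 5000) = 0.915303
R(trip amplifier) = exp(−0.0000514 × 5000) = 0.773368
Series (neutron-flux detector and isolation relay): 0.788991 × 0.901225 = 0.711058
Parallel ([0.711058], coincidence logic module, and trip amplifier): 1 − (1 − 0.711058)(1 − 0.915303)(1 − 0.773368) = 0.994454
Series (power-range monitor and [0.994454]): 0.865022 × 0.994454 = 0.8602

0.8602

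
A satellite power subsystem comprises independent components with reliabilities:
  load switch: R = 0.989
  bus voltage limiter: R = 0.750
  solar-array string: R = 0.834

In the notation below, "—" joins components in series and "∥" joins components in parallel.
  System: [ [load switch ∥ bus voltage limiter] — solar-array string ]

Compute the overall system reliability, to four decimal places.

0.8317

Parallel (load switch and bus voltage limiter): 1 − (1 − 0.989000)(1 − 0.750000) = 0.997250
Series ([0.997250] and solar-array string): 0.997250 × 0.834000 = 0.8317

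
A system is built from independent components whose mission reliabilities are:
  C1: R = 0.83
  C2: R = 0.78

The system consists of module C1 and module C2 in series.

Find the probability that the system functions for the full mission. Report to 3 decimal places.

0.647

Series (C1 and C2): 0.83000 × 0.78000 = 0.647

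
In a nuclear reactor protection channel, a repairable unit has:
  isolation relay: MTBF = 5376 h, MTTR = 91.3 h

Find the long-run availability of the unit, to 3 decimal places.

A(isolation relay) = MTBF/(MTBF+MTTR) = 5376/(5376+91.3) = 0.983

0.983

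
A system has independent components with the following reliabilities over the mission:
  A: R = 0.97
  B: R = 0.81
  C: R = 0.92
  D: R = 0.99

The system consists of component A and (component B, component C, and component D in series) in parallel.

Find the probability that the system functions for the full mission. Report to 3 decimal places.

0.992

Series (B, C, and D): 0.81000 × 0.92000 × 0.99000 = 0.73775
Parallel (A and [0.73775]): 1 − (1 − 0.97000)(1 − 0.73775) = 0.992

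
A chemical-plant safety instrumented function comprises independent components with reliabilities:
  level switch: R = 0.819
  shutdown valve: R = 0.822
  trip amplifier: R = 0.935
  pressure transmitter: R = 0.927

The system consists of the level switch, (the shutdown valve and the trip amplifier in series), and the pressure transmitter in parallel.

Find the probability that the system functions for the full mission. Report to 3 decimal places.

0.997

Series (shutdown valve and trip amplifier): 0.82200 × 0.93500 = 0.76857
Parallel (level switch, [0.76857], and pressure transmitter): 1 − (1 − 0.81900)(1 − 0.76857)(1 − 0.92700) = 0.997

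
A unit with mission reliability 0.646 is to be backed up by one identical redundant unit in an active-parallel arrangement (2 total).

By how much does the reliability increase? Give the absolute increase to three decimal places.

0.229

R_before = 0.646
R_after = 1 − (1 − 0.646)^2 = 0.875
ΔR = 0.875 − 0.646 = 0.229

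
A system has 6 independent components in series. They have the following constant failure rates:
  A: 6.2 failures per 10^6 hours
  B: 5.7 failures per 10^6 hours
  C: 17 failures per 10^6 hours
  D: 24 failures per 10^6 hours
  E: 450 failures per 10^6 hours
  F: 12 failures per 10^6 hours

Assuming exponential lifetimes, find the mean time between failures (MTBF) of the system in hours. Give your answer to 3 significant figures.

Series of exponential components: λ_sys = Σ λ_i
λ_sys = 0.0000062 + 0.0000057 + 0.000017 + 0.000024 + 0.00045 + 0.000012 = 5.1490e-04 /h
MTBF = 1 / λ_sys = 1940 h

1940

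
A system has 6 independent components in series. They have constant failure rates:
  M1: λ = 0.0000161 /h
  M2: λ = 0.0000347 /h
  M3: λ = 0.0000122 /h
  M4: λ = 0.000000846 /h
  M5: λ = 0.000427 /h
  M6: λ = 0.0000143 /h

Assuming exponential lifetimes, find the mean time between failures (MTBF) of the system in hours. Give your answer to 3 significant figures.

Series of exponential components: λ_sys = Σ λ_i
λ_sys = 0.0000161 + 0.0000347 + 0.0000122 + 0.000000846 + 0.000427 + 0.0000143 = 5.0515e-04 /h
MTBF = 1 / λ_sys = 1980 h

1980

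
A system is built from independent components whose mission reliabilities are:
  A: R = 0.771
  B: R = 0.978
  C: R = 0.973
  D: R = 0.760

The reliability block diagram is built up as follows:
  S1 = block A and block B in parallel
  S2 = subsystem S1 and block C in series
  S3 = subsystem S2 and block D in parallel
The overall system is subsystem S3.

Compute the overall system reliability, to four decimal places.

0.9923

Parallel (A and B): 1 − (1 − 0.771000)(1 − 0.978000) = 0.994962
Series ([0.994962] and C): 0.994962 × 0.973000 = 0.968098
Parallel ([0.968098] and D): 1 − (1 − 0.968098)(1 − 0.760000) = 0.9923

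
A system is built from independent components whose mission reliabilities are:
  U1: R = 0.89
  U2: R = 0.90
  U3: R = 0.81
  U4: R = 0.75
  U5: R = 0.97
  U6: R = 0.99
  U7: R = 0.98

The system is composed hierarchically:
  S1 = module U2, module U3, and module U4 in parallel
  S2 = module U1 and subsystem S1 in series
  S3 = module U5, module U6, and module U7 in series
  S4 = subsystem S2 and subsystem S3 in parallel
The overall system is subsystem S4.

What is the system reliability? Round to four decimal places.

0.9933

Parallel (U2, U3, and U4): 1 − (1 − 0.900000)(1 − 0.810000)(1 − 0.750000) = 0.995250
Series (U1 and [0.995250]): 0.890000 × 0.995250 = 0.885773
Series (U5, U6, and U7): 0.970000 × 0.990000 × 0.980000 = 0.941094
Parallel ([0.885773] and [0.941094]): 1 − (1 − 0.885773)(1 − 0.941094) = 0.9933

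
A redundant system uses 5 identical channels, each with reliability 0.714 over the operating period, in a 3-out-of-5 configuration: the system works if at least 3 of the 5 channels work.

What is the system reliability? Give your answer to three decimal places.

R = Σ_{i=3}^{5} C(5,i) p^i (1−p)^{5−i} with p = 0.714
C(5,3)·0.714^3·0.286^2 = 0.29773
C(5,4)·0.714^4·0.286^1 = 0.37165
C(5,5)·0.714^5·0.286^0 = 0.18556
Sum = 0.855

0.855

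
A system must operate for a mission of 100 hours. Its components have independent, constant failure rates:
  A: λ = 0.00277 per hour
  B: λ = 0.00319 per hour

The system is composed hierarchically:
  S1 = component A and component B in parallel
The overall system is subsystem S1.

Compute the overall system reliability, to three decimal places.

0.934

R(A) = exp(−0.00277 × 100) = 0.75805
R(B) = exp(−0.00319 × 100) = 0.72688
Parallel (A and B): 1 − (1 − 0.75805)(1 − 0.72688) = 0.934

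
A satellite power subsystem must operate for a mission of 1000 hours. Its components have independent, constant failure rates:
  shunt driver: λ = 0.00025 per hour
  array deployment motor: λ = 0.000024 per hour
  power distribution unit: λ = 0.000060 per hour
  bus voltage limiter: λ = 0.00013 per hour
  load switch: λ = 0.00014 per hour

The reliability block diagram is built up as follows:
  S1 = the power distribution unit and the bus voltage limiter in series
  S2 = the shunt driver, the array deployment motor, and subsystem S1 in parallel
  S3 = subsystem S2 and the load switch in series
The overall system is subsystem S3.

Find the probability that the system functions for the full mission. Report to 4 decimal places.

0.8686

R(shunt driver) = exp(−0.00025 × 1000) = 0.778801
R(array deployment motor) = exp(−0.000024 × 1000) = 0.976286
R(power distribution unit) = exp(−0.000060 × 1000) = 0.941765
R(bus voltage limiter) = exp(−0.00013 × 1000) = 0.878095
R(load switch) = exp(−0.00014 × 1000) = 0.869358
Series (power distribution unit and bus voltage limiter): 0.941765 × 0.878095 = 0.826959
Parallel (shunt driver, array deployment motor, and [0.826959]): 1 − (1 − 0.778801)(1 − 0.976286)(1 − 0.826959) = 0.999092
Series ([0.999092] and load switch): 0.999092 × 0.869358 = 0.8686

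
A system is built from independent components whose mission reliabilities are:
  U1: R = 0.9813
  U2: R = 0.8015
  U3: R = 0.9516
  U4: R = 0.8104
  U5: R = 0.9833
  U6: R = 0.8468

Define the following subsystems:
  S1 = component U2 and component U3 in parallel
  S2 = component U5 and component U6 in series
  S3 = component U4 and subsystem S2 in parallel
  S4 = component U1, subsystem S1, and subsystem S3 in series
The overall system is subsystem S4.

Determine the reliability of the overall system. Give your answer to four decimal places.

Parallel (U2 and U3): 1 − (1 − 0.801500)(1 − 0.951600) = 0.990393
Series (U5 and U6): 0.983300 × 0.846800 = 0.832658
Parallel (U4 and [0.832658]): 1 − (1 − 0.810400)(1 − 0.832658) = 0.968272
Series (U1, [0.990393], and [0.968272]): 0.981300 × 0.990393 × 0.968272 = 0.9410

0.9410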